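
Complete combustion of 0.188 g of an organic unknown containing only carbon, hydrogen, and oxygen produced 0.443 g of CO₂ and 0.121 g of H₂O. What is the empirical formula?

mol C = 0.443 g CO₂ ÷ 44.009 g/mol = 0.01007 mol
mol H = 2 × 0.121 g H₂O ÷ 18.015 g/mol = 0.01343 mol
mass O = 0.188 − (0.1209 + 0.01354) = 0.05356 g → mol O = 0.05356 ÷ 15.999 = 0.003347 mol
Divide by the smallest (0.003347 mol): C 3.007, H 4.013, O 1.000

C3H4O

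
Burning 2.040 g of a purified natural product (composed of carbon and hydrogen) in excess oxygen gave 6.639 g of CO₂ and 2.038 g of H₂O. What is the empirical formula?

C2H3

mol C = 6.639 g CO₂ ÷ 44.009 g/mol = 0.15086 mol
mol H = 2 × 2.038 g H₂O ÷ 18.015 g/mol = 0.22626 mol
Divide by the smallest (0.15086 mol): C 1.000, H 1.500
Multiplying each by 2 gives whole numbers: C 2.00, H 3.00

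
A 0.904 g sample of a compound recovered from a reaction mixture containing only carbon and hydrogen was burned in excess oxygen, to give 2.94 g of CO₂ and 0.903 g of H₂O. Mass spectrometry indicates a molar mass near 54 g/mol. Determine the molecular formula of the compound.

C4H6

mol C = 2.94 g CO₂ ÷ 44.009 g/mol = 0.06680 mol
mol H = 2 × 0.903 g H₂O ÷ 18.015 g/mol = 0.1002 mol
Divide by the smallest (0.06680 mol): C 1.000, H 1.501
Multiplying each by 2 gives whole numbers: C 2.00, H 3.00
Empirical formula: C2H3
Empirical-formula mass = 27.05 g/mol; 54 ÷ 27.05 ≈ 2, so the molecular formula is C4H6.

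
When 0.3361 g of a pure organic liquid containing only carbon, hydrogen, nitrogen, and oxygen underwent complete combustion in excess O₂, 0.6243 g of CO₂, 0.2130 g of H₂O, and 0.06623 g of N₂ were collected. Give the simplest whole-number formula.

mol C = 0.6243 g CO₂ ÷ 44.009 g/mol = 0.014186 mol
mol H = 2 × 0.2130 g H₂O ÷ 18.015 g/mol = 0.023647 mol
mol N = 2 × 0.06623 g N₂ ÷ 28.014 g/mol = 0.0047284 mol
mass O = 0.3361 − (0.17038 + 0.023836 + 0.066230) = 0.075649 g → mol O = 0.075649 ÷ 15.999 = 0.0047284 mol
Divide by the smallest (0.0047284 mol): C 3.000, H 5.001, N 1.000, O 1.000

C3H5NO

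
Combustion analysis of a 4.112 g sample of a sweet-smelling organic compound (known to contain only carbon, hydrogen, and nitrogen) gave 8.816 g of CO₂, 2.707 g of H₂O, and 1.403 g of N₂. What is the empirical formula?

C2H3N

mol C = 8.816 g CO₂ ÷ 44.009 g/mol = 0.20032 mol
mol H = 2 × 2.707 g H₂O ÷ 18.015 g/mol = 0.30053 mol
mol N = 2 × 1.403 g N₂ ÷ 28.014 g/mol = 0.10016 mol
Divide by the smallest (0.10016 mol): C 2.000, H 3.000, N 1.000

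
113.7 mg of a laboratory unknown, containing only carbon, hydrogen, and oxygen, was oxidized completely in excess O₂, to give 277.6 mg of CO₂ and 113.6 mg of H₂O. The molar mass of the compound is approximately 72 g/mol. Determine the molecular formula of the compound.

C4H8O

mol C = 0.2776 g CO₂ ÷ 44.009 g/mol = 0.0063078 mol
mol H = 2 × 0.1136 g H₂O ÷ 18.015 g/mol = 0.012612 mol
mass O = 0.1137 − (0.075763 + 0.012713) = 0.025224 g → mol O = 0.025224 ÷ 15.999 = 0.0015766 mol
Divide by the smallest (0.0015766 mol): C 4.001, H 7.999, O 1.000
Empirical formula: C4H8O
Empirical-formula mass = 72.11 g/mol; 72 ÷ 72.11 ≈ 1, so the molecular formula is C4H8O.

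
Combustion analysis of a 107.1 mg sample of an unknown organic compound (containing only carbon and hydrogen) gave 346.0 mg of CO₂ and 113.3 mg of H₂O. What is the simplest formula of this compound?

C5H8

mol C = 0.3460 g CO₂ ÷ 44.009 g/mol = 0.0078620 mol
mol H = 2 × 0.1133 g H₂O ÷ 18.015 g/mol = 0.012578 mol
Divide by the smallest (0.0078620 mol): C 1.000, H 1.600
Multiplying each by 5 gives whole numbers: C 5.00, H 8.00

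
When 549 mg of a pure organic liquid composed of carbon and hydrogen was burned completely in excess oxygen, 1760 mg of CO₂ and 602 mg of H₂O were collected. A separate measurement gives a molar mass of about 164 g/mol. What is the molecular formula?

mol C = 1.76 g CO₂ ÷ 44.009 g/mol = 0.03999 mol
mol H = 2 × 0.602 g H₂O ÷ 18.015 g/mol = 0.06683 mol
Divide by the smallest (0.03999 mol): C 1.000, H 1.671
Multiplying each by 3 gives whole numbers: C 3.00, H 5.01
Empirical formula: C3H5
Empirical-formula mass = 41.07 g/mol; 164 ÷ 41.07 ≈ 4, so the molecular formula is C12H20.

C12H20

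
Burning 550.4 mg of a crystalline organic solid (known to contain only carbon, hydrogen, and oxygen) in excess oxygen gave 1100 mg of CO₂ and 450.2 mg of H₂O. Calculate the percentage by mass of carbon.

mol C = 1.100 g CO₂ ÷ 44.009 g/mol = 0.024995 mol
mol H = 2 × 0.4502 g H₂O ÷ 18.015 g/mol = 0.049981 mol
mass O = 0.5504 − (0.30021 + 0.050380) = 0.19981 g → mol O = 0.19981 ÷ 15.999 = 0.012489 mol
mass % C = 0.30021 g ÷ 0.5504 g × 100%

54.54%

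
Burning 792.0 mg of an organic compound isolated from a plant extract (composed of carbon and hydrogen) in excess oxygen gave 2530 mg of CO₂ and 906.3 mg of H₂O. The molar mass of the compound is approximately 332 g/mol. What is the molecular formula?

C24H42

mol C = 2.530 g CO₂ ÷ 44.009 g/mol = 0.057488 mol
mol H = 2 × 0.9063 g H₂O ÷ 18.015 g/mol = 0.10062 mol
Divide by the smallest (0.057488 mol): C 1.000, H 1.750
Multiplying each by 4 gives whole numbers: C 4.00, H 7.00
Empirical formula: C4H7
Empirical-formula mass = 55.10 g/mol; 332 ÷ 55.10 ≈ 6, so the molecular formula is C24H42.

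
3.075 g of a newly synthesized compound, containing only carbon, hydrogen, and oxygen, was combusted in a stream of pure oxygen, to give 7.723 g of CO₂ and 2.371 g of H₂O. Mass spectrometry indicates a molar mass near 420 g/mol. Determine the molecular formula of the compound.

mol C = 7.723 g CO₂ ÷ 44.009 g/mol = 0.17549 mol
mol H = 2 × 2.371 g H₂O ÷ 18.015 g/mol = 0.26323 mol
mass O = 3.075 − (2.1078 + 0.26533) = 0.70190 g → mol O = 0.70190 ÷ 15.999 = 0.043871 mol
Divide by the smallest (0.043871 mol): C 4.000, H 6.000, O 1.000
Empirical formula: C4H6O
Empirical-formula mass = 70.09 g/mol; 420 ÷ 70.09 ≈ 6, so the molecular formula is C24H36O6.

C24H36O6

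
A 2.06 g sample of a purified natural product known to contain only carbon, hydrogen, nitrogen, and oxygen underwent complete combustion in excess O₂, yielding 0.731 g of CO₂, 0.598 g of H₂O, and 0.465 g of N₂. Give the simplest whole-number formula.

CH4N2O5

mol C = 0.731 g CO₂ ÷ 44.009 g/mol = 0.01661 mol
mol H = 2 × 0.598 g H₂O ÷ 18.015 g/mol = 0.06639 mol
mol N = 2 × 0.465 g N₂ ÷ 28.014 g/mol = 0.03320 mol
mass O = 2.06 − (0.1995 + 0.06692 + 0.4650) = 1.329 g → mol O = 1.329 ÷ 15.999 = 0.08304 mol
Divide by the smallest (0.01661 mol): C 1.000, H 3.997, N 1.999, O 4.999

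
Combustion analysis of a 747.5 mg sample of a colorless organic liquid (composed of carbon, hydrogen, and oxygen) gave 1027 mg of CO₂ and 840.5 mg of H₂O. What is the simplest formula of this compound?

CH4O

mol C = 1.027 g CO₂ ÷ 44.009 g/mol = 0.023336 mol
mol H = 2 × 0.8405 g H₂O ÷ 18.015 g/mol = 0.093311 mol
mass O = 0.7475 − (0.28029 + 0.094058) = 0.37315 g → mol O = 0.37315 ÷ 15.999 = 0.023323 mol
Divide by the smallest (0.023323 mol): C 1.001, H 4.001, O 1.000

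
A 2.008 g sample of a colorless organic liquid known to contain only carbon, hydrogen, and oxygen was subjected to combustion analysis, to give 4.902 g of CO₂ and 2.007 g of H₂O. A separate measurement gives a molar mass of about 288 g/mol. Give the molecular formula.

C16H32O4

mol C = 4.902 g CO₂ ÷ 44.009 g/mol = 0.11139 mol
mol H = 2 × 2.007 g H₂O ÷ 18.015 g/mol = 0.22281 mol
mass O = 2.008 − (1.3379 + 0.22460) = 0.44554 g → mol O = 0.44554 ÷ 15.999 = 0.027848 mol
Divide by the smallest (0.027848 mol): C 4.000, H 8.001, O 1.000
Empirical formula: C4H8O
Empirical-formula mass = 72.11 g/mol; 288 ÷ 72.11 ≈ 4, so the molecular formula is C16H32O4.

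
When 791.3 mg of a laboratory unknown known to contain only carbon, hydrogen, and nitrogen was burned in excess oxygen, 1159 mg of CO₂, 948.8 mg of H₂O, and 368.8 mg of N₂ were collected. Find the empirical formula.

CH4N

mol C = 1.159 g CO₂ ÷ 44.009 g/mol = 0.026336 mol
mol H = 2 × 0.9488 g H₂O ÷ 18.015 g/mol = 0.10533 mol
mol N = 2 × 0.3688 g N₂ ÷ 28.014 g/mol = 0.026330 mol
Divide by the smallest (0.026330 mol): C 1.000, H 4.001, N 1.000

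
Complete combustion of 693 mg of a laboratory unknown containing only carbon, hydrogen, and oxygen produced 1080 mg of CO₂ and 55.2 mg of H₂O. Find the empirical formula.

C4HO4

mol C = 1.08 g CO₂ ÷ 44.009 g/mol = 0.02454 mol
mol H = 2 × 0.0552 g H₂O ÷ 18.015 g/mol = 0.006128 mol
mass O = 0.693 − (0.2948 + 0.006177) = 0.3921 g → mol O = 0.3921 ÷ 15.999 = 0.02451 mol
Divide by the smallest (0.006128 mol): C 4.004, H 1.000, O 3.999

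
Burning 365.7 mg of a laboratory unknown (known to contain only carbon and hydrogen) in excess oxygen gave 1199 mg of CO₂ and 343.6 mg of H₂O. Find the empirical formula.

mol C = 1.199 g CO₂ ÷ 44.009 g/mol = 0.027244 mol
mol H = 2 × 0.3436 g H₂O ÷ 18.015 g/mol = 0.038146 mol
Divide by the smallest (0.027244 mol): C 1.000, H 1.400
Multiplying each by 5 gives whole numbers: C 5.00, H 7.00

C5H7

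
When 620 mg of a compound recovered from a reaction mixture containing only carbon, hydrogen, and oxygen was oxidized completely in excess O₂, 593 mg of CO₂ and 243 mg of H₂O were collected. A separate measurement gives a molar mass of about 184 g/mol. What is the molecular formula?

mol C = 0.593 g CO₂ ÷ 44.009 g/mol = 0.01347 mol
mol H = 2 × 0.243 g H₂O ÷ 18.015 g/mol = 0.02698 mol
mass O = 0.620 − (0.1618 + 0.02719) = 0.4310 g → mol O = 0.4310 ÷ 15.999 = 0.02694 mol
Divide by the smallest (0.01347 mol): C 1.000, H 2.002, O 1.999
Empirical formula: CH2O2
Empirical-formula mass = 46.02 g/mol; 184 ÷ 46.02 ≈ 4, so the molecular formula is C4H8O8.

C4H8O8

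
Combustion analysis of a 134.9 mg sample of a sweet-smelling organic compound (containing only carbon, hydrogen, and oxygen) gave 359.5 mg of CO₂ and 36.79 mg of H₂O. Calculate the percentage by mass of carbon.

mol C = 0.3595 g CO₂ ÷ 44.009 g/mol = 0.0081688 mol
mol H = 2 × 0.03679 g H₂O ÷ 18.015 g/mol = 0.0040844 mol
mass O = 0.1349 − (0.098115 + 0.0041170) = 0.032668 g → mol O = 0.032668 ÷ 15.999 = 0.0020419 mol
mass % C = 0.098115 g ÷ 0.1349 g × 100%

72.73%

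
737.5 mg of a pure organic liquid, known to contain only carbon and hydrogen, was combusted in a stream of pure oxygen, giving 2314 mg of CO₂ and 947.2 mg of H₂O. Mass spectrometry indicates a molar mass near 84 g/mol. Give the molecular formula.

C6H12

mol C = 2.314 g CO₂ ÷ 44.009 g/mol = 0.052580 mol
mol H = 2 × 0.9472 g H₂O ÷ 18.015 g/mol = 0.10516 mol
Divide by the smallest (0.052580 mol): C 1.000, H 2.000
Empirical formula: CH2
Empirical-formula mass = 14.03 g/mol; 84 ÷ 14.03 ≈ 6, so the molecular formula is C6H12.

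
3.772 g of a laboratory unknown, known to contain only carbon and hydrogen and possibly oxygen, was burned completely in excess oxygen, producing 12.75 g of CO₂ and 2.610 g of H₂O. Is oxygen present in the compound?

no

mol C = 12.75 g CO₂ ÷ 44.009 g/mol = 0.28971 mol
mol H = 2 × 2.610 g H₂O ÷ 18.015 g/mol = 0.28976 mol
C and H together account for 3.7718 g — essentially the entire 3.772 g sample — so the compound contains no oxygen.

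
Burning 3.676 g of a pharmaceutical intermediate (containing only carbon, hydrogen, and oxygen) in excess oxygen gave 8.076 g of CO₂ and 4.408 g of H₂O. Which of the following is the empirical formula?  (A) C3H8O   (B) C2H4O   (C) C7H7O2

mol C = 8.076 g CO₂ ÷ 44.009 g/mol = 0.18351 mol
mol H = 2 × 4.408 g H₂O ÷ 18.015 g/mol = 0.48937 mol
mass O = 3.676 − (2.2041 + 0.49328) = 0.97860 g → mol O = 0.97860 ÷ 15.999 = 0.061166 mol
Divide by the smallest (0.061166 mol): C 3.000, H 8.001, O 1.000

(A) C3H8O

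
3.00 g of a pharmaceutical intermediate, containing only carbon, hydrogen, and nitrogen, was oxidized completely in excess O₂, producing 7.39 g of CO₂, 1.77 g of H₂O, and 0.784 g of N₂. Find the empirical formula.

C6H7N2

mol C = 7.39 g CO₂ ÷ 44.009 g/mol = 0.1679 mol
mol H = 2 × 1.77 g H₂O ÷ 18.015 g/mol = 0.1965 mol
mol N = 2 × 0.784 g N₂ ÷ 28.014 g/mol = 0.05597 mol
Divide by the smallest (0.05597 mol): C 3.000, H 3.511, N 1.000
Multiplying each by 2 gives whole numbers: C 6.00, H 7.02, N 2.00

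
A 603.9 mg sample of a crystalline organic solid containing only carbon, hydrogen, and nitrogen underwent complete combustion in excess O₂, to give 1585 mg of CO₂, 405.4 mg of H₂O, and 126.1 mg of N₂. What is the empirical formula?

mol C = 1.585 g CO₂ ÷ 44.009 g/mol = 0.036015 mol
mol H = 2 × 0.4054 g H₂O ÷ 18.015 g/mol = 0.045007 mol
mol N = 2 × 0.1261 g N₂ ÷ 28.014 g/mol = 0.0090026 mol
Divide by the smallest (0.0090026 mol): C 4.001, H 4.999, N 1.000

C4H5N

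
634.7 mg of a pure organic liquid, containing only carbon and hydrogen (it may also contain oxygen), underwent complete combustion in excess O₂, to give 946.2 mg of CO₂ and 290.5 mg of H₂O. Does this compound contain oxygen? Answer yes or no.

yes

mol C = 0.9462 g CO₂ ÷ 44.009 g/mol = 0.021500 mol
mol H = 2 × 0.2905 g H₂O ÷ 18.015 g/mol = 0.032251 mol
C and H account for only 0.29075 g of the 0.6347 g sample; the remaining 0.34395 g must be oxygen.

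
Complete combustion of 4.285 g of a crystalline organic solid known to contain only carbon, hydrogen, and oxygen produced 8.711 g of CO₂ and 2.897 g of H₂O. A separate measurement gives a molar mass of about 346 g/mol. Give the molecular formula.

C16H26O8

mol C = 8.711 g CO₂ ÷ 44.009 g/mol = 0.19794 mol
mol H = 2 × 2.897 g H₂O ÷ 18.015 g/mol = 0.32162 mol
mass O = 4.285 − (2.3774 + 0.32419) = 1.5834 g → mol O = 1.5834 ÷ 15.999 = 0.098968 mol
Divide by the smallest (0.098968 mol): C 2.000, H 3.250, O 1.000
Multiplying each by 4 gives whole numbers: C 8.00, H 13.00, O 4.00
Empirical formula: C8H13O4
Empirical-formula mass = 173.19 g/mol; 346 ÷ 173.19 ≈ 2, so the molecular formula is C16H26O8.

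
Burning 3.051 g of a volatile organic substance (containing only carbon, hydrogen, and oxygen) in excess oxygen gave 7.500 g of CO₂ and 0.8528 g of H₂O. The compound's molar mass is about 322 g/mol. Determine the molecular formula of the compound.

mol C = 7.500 g CO₂ ÷ 44.009 g/mol = 0.17042 mol
mol H = 2 × 0.8528 g H₂O ÷ 18.015 g/mol = 0.094677 mol
mass O = 3.051 − (2.0469 + 0.095434) = 0.90866 g → mol O = 0.90866 ÷ 15.999 = 0.056794 mol
Divide by the smallest (0.056794 mol): C 3.001, H 1.667, O 1.000
Multiplying each by 3 gives whole numbers: C 9.00, H 5.00, O 3.00
Empirical formula: C9H5O3
Empirical-formula mass = 161.14 g/mol; 322 ÷ 161.14 ≈ 2, so the molecular formula is C18H10O6.

C18H10O6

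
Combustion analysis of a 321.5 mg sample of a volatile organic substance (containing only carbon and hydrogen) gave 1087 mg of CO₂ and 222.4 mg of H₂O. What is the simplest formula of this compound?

CH

mol C = 1.087 g CO₂ ÷ 44.009 g/mol = 0.024699 mol
mol H = 2 × 0.2224 g H₂O ÷ 18.015 g/mol = 0.024691 mol
Divide by the smallest (0.024691 mol): C 1.000, H 1.000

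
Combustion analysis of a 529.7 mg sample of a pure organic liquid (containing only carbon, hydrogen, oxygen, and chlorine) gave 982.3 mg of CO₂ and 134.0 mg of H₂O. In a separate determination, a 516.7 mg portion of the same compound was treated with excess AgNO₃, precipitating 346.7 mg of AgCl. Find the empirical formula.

mol C = 0.9823 g CO₂ ÷ 44.009 g/mol = 0.022320 mol
mol H = 2 × 0.1340 g H₂O ÷ 18.015 g/mol = 0.014876 mol
From the AgCl data: mol Cl per gram of compound = (0.3467 ÷ 143.318) ÷ 0.5167 = 0.0046818 mol/g, so in the 0.5297 g combustion sample mol Cl = 0.0024800 mol
mass O = 0.5297 − (0.26809 + 0.014996 + 0.087915) = 0.15870 g → mol O = 0.15870 ÷ 15.999 = 0.0099193 mol
Divide by the smallest (0.0024800 mol): C 9.000, H 5.999, Cl 1.000, O 4.000

C9H6ClO4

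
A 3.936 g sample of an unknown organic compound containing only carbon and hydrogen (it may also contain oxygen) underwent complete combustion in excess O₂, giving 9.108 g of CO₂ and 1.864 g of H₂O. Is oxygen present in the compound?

mol C = 9.108 g CO₂ ÷ 44.009 g/mol = 0.20696 mol
mol H = 2 × 1.864 g H₂O ÷ 18.015 g/mol = 0.20694 mol
C and H account for only 2.6944 g of the 3.936 g sample; the remaining 1.2416 g must be oxygen.

yes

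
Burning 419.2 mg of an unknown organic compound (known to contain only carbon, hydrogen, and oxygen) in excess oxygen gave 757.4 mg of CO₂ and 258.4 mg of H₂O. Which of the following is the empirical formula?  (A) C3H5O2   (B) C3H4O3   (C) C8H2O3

(A) C3H5O2

mol C = 0.7574 g CO₂ ÷ 44.009 g/mol = 0.017210 mol
mol H = 2 × 0.2584 g H₂O ÷ 18.015 g/mol = 0.028687 mol
mass O = 0.4192 − (0.20671 + 0.028917) = 0.18357 g → mol O = 0.18357 ÷ 15.999 = 0.011474 mol
Divide by the smallest (0.011474 mol): C 1.500, H 2.500, O 1.000
Multiplying each by 2 gives whole numbers: C 3.00, H 5.00, O 2.00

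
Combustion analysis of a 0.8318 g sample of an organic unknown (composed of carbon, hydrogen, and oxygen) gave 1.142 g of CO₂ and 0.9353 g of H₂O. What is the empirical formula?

CH4O

mol C = 1.142 g CO₂ ÷ 44.009 g/mol = 0.025949 mol
mol H = 2 × 0.9353 g H₂O ÷ 18.015 g/mol = 0.10384 mol
mass O = 0.8318 − (0.31168 + 0.10467) = 0.41546 g → mol O = 0.41546 ÷ 15.999 = 0.025968 mol
Divide by the smallest (0.025949 mol): C 1.000, H 4.001, O 1.001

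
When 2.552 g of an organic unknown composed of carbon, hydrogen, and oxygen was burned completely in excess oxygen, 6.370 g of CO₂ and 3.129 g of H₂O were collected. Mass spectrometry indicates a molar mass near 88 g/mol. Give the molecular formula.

C5H12O

mol C = 6.370 g CO₂ ÷ 44.009 g/mol = 0.14474 mol
mol H = 2 × 3.129 g H₂O ÷ 18.015 g/mol = 0.34738 mol
mass O = 2.552 − (1.7385 + 0.35016) = 0.46333 g → mol O = 0.46333 ÷ 15.999 = 0.028960 mol
Divide by the smallest (0.028960 mol): C 4.998, H 11.995, O 1.000
Empirical formula: C5H12O
Empirical-formula mass = 88.15 g/mol; 88 ÷ 88.15 ≈ 1, so the molecular formula is C5H12O.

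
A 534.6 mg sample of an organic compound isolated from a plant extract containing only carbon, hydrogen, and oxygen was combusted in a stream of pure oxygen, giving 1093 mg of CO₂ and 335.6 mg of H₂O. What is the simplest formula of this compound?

mol C = 1.093 g CO₂ ÷ 44.009 g/mol = 0.024836 mol
mol H = 2 × 0.3356 g H₂O ÷ 18.015 g/mol = 0.037258 mol
mass O = 0.5346 − (0.29830 + 0.037556) = 0.19874 g → mol O = 0.19874 ÷ 15.999 = 0.012422 mol
Divide by the smallest (0.012422 mol): C 1.999, H 2.999, O 1.000

C2H3O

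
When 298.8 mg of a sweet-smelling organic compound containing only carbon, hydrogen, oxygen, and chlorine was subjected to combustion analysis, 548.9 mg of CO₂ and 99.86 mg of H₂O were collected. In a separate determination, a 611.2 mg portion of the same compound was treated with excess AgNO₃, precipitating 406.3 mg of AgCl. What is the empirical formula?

C9H8ClO4

mol C = 0.5489 g CO₂ ÷ 44.009 g/mol = 0.012472 mol
mol H = 2 × 0.09986 g H₂O ÷ 18.015 g/mol = 0.011086 mol
From the AgCl data: mol Cl per gram of compound = (0.4063 ÷ 143.318) ÷ 0.6112 = 0.0046383 mol/g, so in the 0.2988 g combustion sample mol Cl = 0.0013859 mol
mass O = 0.2988 − (0.14981 + 0.011175 + 0.049131) = 0.088687 g → mol O = 0.088687 ÷ 15.999 = 0.0055433 mol
Divide by the smallest (0.0013859 mol): C 8.999, H 7.999, Cl 1.000, O 4.000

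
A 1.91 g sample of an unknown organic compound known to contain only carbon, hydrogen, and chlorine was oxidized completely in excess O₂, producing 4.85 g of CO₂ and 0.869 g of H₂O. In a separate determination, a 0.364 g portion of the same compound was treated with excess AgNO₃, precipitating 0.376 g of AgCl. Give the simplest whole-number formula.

mol C = 4.85 g CO₂ ÷ 44.009 g/mol = 0.1102 mol
mol H = 2 × 0.869 g H₂O ÷ 18.015 g/mol = 0.09648 mol
From the AgCl data: mol Cl per gram of compound = (0.376 ÷ 143.318) ÷ 0.364 = 0.007208 mol/g, so in the 1.91 g combustion sample mol Cl = 0.01377 mol
Divide by the smallest (0.01377 mol): C 8.005, H 7.008, Cl 1.000

C8H7Cl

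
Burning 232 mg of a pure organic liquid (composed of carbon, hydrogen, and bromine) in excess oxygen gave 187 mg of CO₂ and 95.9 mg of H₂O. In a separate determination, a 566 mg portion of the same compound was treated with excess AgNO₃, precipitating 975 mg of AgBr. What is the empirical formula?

mol C = 0.187 g CO₂ ÷ 44.009 g/mol = 0.004249 mol
mol H = 2 × 0.0959 g H₂O ÷ 18.015 g/mol = 0.01065 mol
From the AgBr data: mol Br per gram of compound = (0.975 ÷ 187.772) ÷ 0.566 = 0.009174 mol/g, so in the 0.232 g combustion sample mol Br = 0.002128 mol
Divide by the smallest (0.002128 mol): C 1.996, H 5.002, Br 1.000

C2H5Br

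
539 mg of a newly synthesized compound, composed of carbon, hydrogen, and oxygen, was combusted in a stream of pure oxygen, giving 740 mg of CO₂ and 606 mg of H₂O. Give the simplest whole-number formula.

CH4O

mol C = 0.740 g CO₂ ÷ 44.009 g/mol = 0.01681 mol
mol H = 2 × 0.606 g H₂O ÷ 18.015 g/mol = 0.06728 mol
mass O = 0.539 − (0.2020 + 0.06782) = 0.2692 g → mol O = 0.2692 ÷ 15.999 = 0.01683 mol
Divide by the smallest (0.01681 mol): C 1.000, H 4.001, O 1.001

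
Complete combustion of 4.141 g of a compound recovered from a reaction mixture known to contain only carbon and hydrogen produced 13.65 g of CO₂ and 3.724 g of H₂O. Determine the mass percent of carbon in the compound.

mol C = 13.65 g CO₂ ÷ 44.009 g/mol = 0.31016 mol
mol H = 2 × 3.724 g H₂O ÷ 18.015 g/mol = 0.41343 mol
mass % C = 3.7254 g ÷ 4.141 g × 100%

89.96%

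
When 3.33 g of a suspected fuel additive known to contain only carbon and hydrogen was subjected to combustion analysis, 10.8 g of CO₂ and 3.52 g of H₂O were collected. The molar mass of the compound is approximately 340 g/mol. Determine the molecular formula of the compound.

C25H40

mol C = 10.8 g CO₂ ÷ 44.009 g/mol = 0.2454 mol
mol H = 2 × 3.52 g H₂O ÷ 18.015 g/mol = 0.3908 mol
Divide by the smallest (0.2454 mol): C 1.000, H 1.592
Multiplying each by 5 gives whole numbers: C 5.00, H 7.96
Empirical formula: C5H8
Empirical-formula mass = 68.12 g/mol; 340 ÷ 68.12 ≈ 5, so the molecular formula is C25H40.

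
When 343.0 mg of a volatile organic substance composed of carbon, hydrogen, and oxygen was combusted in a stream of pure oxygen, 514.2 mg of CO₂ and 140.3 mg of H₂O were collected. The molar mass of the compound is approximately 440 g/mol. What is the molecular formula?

C15H20O15

mol C = 0.5142 g CO₂ ÷ 44.009 g/mol = 0.011684 mol
mol H = 2 × 0.1403 g H₂O ÷ 18.015 g/mol = 0.015576 mol
mass O = 0.3430 − (0.14034 + 0.015701) = 0.18696 g → mol O = 0.18696 ÷ 15.999 = 0.011686 mol
Divide by the smallest (0.011684 mol): C 1.000, H 1.333, O 1.000
Multiplying each by 3 gives whole numbers: C 3.00, H 4.00, O 3.00
Empirical formula: C3H4O3
Empirical-formula mass = 88.06 g/mol; 440 ÷ 88.06 ≈ 5, so the molecular formula is C15H20O15.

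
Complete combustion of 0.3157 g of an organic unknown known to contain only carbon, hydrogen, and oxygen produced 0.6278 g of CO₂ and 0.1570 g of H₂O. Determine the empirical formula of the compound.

mol C = 0.6278 g CO₂ ÷ 44.009 g/mol = 0.014265 mol
mol H = 2 × 0.1570 g H₂O ÷ 18.015 g/mol = 0.017430 mol
mass O = 0.3157 − (0.17134 + 0.017569) = 0.12679 g → mol O = 0.12679 ÷ 15.999 = 0.0079249 mol
Divide by the smallest (0.0079249 mol): C 1.800, H 2.199, O 1.000
Multiplying each by 5 gives whole numbers: C 9.00, H 11.00, O 5.00

C9H11O5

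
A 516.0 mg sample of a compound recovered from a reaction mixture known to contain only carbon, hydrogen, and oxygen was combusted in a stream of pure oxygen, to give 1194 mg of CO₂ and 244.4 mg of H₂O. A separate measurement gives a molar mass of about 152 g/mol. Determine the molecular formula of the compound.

C8H8O3

mol C = 1.194 g CO₂ ÷ 44.009 g/mol = 0.027131 mol
mol H = 2 × 0.2444 g H₂O ÷ 18.015 g/mol = 0.027133 mol
mass O = 0.5160 − (0.32587 + 0.027350) = 0.16278 g → mol O = 0.16278 ÷ 15.999 = 0.010174 mol
Divide by the smallest (0.010174 mol): C 2.667, H 2.667, O 1.000
Multiplying each by 3 gives whole numbers: C 8.00, H 8.00, O 3.00
Empirical formula: C8H8O3
Empirical-formula mass = 152.15 g/mol; 152 ÷ 152.15 ≈ 1, so the molecular formula is C8H8O3.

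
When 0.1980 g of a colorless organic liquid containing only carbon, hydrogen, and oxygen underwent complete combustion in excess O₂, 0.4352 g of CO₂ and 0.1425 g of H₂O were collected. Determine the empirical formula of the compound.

mol C = 0.4352 g CO₂ ÷ 44.009 g/mol = 0.0098889 mol
mol H = 2 × 0.1425 g H₂O ÷ 18.015 g/mol = 0.015820 mol
mass O = 0.1980 − (0.11878 + 0.015947) = 0.063278 g → mol O = 0.063278 ÷ 15.999 = 0.0039551 mol
Divide by the smallest (0.0039551 mol): C 2.500, H 4.000, O 1.000
Multiplying each by 2 gives whole numbers: C 5.00, H 8.00, O 2.00

C5H8O2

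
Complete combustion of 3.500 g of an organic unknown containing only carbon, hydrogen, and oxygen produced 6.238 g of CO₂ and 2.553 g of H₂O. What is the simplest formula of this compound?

C3H6O2

mol C = 6.238 g CO₂ ÷ 44.009 g/mol = 0.14174 mol
mol H = 2 × 2.553 g H₂O ÷ 18.015 g/mol = 0.28343 mol
mass O = 3.500 − (1.7025 + 0.28570) = 1.5118 g → mol O = 1.5118 ÷ 15.999 = 0.094495 mol
Divide by the smallest (0.094495 mol): C 1.500, H 2.999, O 1.000
Multiplying each by 2 gives whole numbers: C 3.00, H 6.00, O 2.00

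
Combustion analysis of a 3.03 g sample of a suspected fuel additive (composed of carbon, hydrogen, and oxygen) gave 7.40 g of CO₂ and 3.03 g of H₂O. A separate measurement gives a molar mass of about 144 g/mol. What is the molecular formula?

C8H16O2

mol C = 7.40 g CO₂ ÷ 44.009 g/mol = 0.1681 mol
mol H = 2 × 3.03 g H₂O ÷ 18.015 g/mol = 0.3364 mol
mass O = 3.03 − (2.020 + 0.3391) = 0.6713 g → mol O = 0.6713 ÷ 15.999 = 0.04196 mol
Divide by the smallest (0.04196 mol): C 4.007, H 8.017, O 1.000
Empirical formula: C4H8O
Empirical-formula mass = 72.11 g/mol; 144 ÷ 72.11 ≈ 2, so the molecular formula is C8H16O2.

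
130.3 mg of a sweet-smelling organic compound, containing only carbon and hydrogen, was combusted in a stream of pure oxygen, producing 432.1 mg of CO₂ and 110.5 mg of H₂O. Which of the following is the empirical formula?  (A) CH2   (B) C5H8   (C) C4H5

mol C = 0.4321 g CO₂ ÷ 44.009 g/mol = 0.0098184 mol
mol H = 2 × 0.1105 g H₂O ÷ 18.015 g/mol = 0.012268 mol
Divide by the smallest (0.0098184 mol): C 1.000, H 1.249
Multiplying each by 4 gives whole numbers: C 4.00, H 5.00

(C) C4H5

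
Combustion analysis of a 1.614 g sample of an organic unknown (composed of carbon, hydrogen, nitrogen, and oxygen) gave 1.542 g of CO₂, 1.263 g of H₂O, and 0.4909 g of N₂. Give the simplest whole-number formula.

mol C = 1.542 g CO₂ ÷ 44.009 g/mol = 0.035038 mol
mol H = 2 × 1.263 g H₂O ÷ 18.015 g/mol = 0.14022 mol
mol N = 2 × 0.4909 g N₂ ÷ 28.014 g/mol = 0.035047 mol
mass O = 1.614 − (0.42084 + 0.14134 + 0.49090) = 0.56092 g → mol O = 0.56092 ÷ 15.999 = 0.035059 mol
Divide by the smallest (0.035038 mol): C 1.000, H 4.002, N 1.000, O 1.001

CH4NO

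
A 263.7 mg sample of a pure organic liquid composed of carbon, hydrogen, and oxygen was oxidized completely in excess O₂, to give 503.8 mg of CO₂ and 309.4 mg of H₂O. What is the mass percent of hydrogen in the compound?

13.13%

mol C = 0.5038 g CO₂ ÷ 44.009 g/mol = 0.011448 mol
mol H = 2 × 0.3094 g H₂O ÷ 18.015 g/mol = 0.034349 mol
mass O = 0.2637 − (0.13750 + 0.034624) = 0.091578 g → mol O = 0.091578 ÷ 15.999 = 0.0057240 mol
mass % H = 0.034624 g ÷ 0.2637 g × 100%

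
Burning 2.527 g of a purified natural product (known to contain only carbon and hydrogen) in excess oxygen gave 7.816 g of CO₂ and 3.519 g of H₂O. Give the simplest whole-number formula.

C5H11

mol C = 7.816 g CO₂ ÷ 44.009 g/mol = 0.17760 mol
mol H = 2 × 3.519 g H₂O ÷ 18.015 g/mol = 0.39067 mol
Divide by the smallest (0.17760 mol): C 1.000, H 2.200
Multiplying each by 5 gives whole numbers: C 5.00, H 11.00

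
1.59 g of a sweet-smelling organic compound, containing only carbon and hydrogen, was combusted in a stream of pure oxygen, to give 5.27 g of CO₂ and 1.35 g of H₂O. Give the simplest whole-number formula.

C4H5

mol C = 5.27 g CO₂ ÷ 44.009 g/mol = 0.1197 mol
mol H = 2 × 1.35 g H₂O ÷ 18.015 g/mol = 0.1499 mol
Divide by the smallest (0.1197 mol): C 1.000, H 1.252
Multiplying each by 4 gives whole numbers: C 4.00, H 5.01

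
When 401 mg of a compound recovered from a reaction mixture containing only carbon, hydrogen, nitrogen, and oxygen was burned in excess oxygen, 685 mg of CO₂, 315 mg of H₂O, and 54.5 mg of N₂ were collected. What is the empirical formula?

mol C = 0.685 g CO₂ ÷ 44.009 g/mol = 0.01556 mol
mol H = 2 × 0.315 g H₂O ÷ 18.015 g/mol = 0.03497 mol
mol N = 2 × 0.0545 g N₂ ÷ 28.014 g/mol = 0.003891 mol
mass O = 0.401 − (0.1870 + 0.03525 + 0.05450) = 0.1243 g → mol O = 0.1243 ÷ 15.999 = 0.007769 mol
Divide by the smallest (0.003891 mol): C 4.000, H 8.988, N 1.000, O 1.997

C4H9NO2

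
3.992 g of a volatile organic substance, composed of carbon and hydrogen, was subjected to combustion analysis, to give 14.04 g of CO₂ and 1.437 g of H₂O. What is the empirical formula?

mol C = 14.04 g CO₂ ÷ 44.009 g/mol = 0.31903 mol
mol H = 2 × 1.437 g H₂O ÷ 18.015 g/mol = 0.15953 mol
Divide by the smallest (0.15953 mol): C 2.000, H 1.000

C2H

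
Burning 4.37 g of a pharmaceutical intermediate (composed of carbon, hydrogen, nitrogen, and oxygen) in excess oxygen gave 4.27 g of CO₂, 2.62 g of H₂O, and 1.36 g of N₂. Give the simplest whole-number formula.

mol C = 4.27 g CO₂ ÷ 44.009 g/mol = 0.09703 mol
mol H = 2 × 2.62 g H₂O ÷ 18.015 g/mol = 0.2909 mol
mol N = 2 × 1.36 g N₂ ÷ 28.014 g/mol = 0.09709 mol
mass O = 4.37 − (1.165 + 0.2932 + 1.360) = 1.551 g → mol O = 1.551 ÷ 15.999 = 0.09697 mol
Divide by the smallest (0.09697 mol): C 1.001, H 3.000, N 1.001, O 1.000

CH3NO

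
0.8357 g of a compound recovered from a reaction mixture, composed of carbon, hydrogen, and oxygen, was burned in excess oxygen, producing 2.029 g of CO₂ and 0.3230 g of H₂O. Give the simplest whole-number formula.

C9H7O3

mol C = 2.029 g CO₂ ÷ 44.009 g/mol = 0.046104 mol
mol H = 2 × 0.3230 g H₂O ÷ 18.015 g/mol = 0.035859 mol
mass O = 0.8357 − (0.55376 + 0.036146) = 0.24580 g → mol O = 0.24580 ÷ 15.999 = 0.015363 mol
Divide by the smallest (0.015363 mol): C 3.001, H 2.334, O 1.000
Multiplying each by 3 gives whole numbers: C 9.00, H 7.00, O 3.00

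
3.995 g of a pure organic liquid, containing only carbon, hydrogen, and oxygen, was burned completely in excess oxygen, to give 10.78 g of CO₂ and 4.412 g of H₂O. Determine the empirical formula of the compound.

mol C = 10.78 g CO₂ ÷ 44.009 g/mol = 0.24495 mol
mol H = 2 × 4.412 g H₂O ÷ 18.015 g/mol = 0.48981 mol
mass O = 3.995 − (2.9421 + 0.49373) = 0.55917 g → mol O = 0.55917 ÷ 15.999 = 0.034951 mol
Divide by the smallest (0.034951 mol): C 7.008, H 14.014, O 1.000

C7H14O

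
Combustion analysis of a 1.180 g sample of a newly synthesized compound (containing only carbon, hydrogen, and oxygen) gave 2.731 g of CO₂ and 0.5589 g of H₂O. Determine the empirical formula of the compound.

C8H8O3

mol C = 2.731 g CO₂ ÷ 44.009 g/mol = 0.062055 mol
mol H = 2 × 0.5589 g H₂O ÷ 18.015 g/mol = 0.062048 mol
mass O = 1.180 − (0.74535 + 0.062545) = 0.37211 g → mol O = 0.37211 ÷ 15.999 = 0.023258 mol
Divide by the smallest (0.023258 mol): C 2.668, H 2.668, O 1.000
Multiplying each by 3 gives whole numbers: C 8.00, H 8.00, O 3.00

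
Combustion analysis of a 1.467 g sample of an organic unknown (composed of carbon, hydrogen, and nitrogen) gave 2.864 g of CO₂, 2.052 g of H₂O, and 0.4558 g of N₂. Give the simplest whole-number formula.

C2H7N

mol C = 2.864 g CO₂ ÷ 44.009 g/mol = 0.065078 mol
mol H = 2 × 2.052 g H₂O ÷ 18.015 g/mol = 0.22781 mol
mol N = 2 × 0.4558 g N₂ ÷ 28.014 g/mol = 0.032541 mol
Divide by the smallest (0.032541 mol): C 2.000, H 7.001, N 1.000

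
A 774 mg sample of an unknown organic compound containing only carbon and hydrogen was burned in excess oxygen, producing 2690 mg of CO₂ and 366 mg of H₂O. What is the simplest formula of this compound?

mol C = 2.69 g CO₂ ÷ 44.009 g/mol = 0.06112 mol
mol H = 2 × 0.366 g H₂O ÷ 18.015 g/mol = 0.04063 mol
Divide by the smallest (0.04063 mol): C 1.504, H 1.000
Multiplying each by 2 gives whole numbers: C 3.01, H 2.00

C3H2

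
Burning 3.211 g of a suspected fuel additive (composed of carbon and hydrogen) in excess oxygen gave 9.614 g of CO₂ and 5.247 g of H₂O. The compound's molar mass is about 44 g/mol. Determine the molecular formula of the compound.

C3H8

mol C = 9.614 g CO₂ ÷ 44.009 g/mol = 0.21846 mol
mol H = 2 × 5.247 g H₂O ÷ 18.015 g/mol = 0.58251 mol
Divide by the smallest (0.21846 mol): C 1.000, H 2.667
Multiplying each by 3 gives whole numbers: C 3.00, H 8.00
Empirical formula: C3H8
Empirical-formula mass = 44.10 g/mol; 44 ÷ 44.10 ≈ 1, so the molecular formula is C3H8.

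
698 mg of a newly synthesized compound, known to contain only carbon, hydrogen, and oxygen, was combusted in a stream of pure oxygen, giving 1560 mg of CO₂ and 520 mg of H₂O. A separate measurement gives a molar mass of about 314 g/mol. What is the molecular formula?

mol C = 1.56 g CO₂ ÷ 44.009 g/mol = 0.03545 mol
mol H = 2 × 0.520 g H₂O ÷ 18.015 g/mol = 0.05773 mol
mass O = 0.698 − (0.4258 + 0.05819) = 0.2141 g → mol O = 0.2141 ÷ 15.999 = 0.01338 mol
Divide by the smallest (0.01338 mol): C 2.649, H 4.315, O 1.000
Multiplying each by 3 gives whole numbers: C 7.95, H 12.94, O 3.00
Empirical formula: C8H13O3
Empirical-formula mass = 157.19 g/mol; 314 ÷ 157.19 ≈ 2, so the molecular formula is C16H26O6.

C16H26O6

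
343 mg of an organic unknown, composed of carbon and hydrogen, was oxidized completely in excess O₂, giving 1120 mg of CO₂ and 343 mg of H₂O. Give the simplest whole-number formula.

C2H3

mol C = 1.12 g CO₂ ÷ 44.009 g/mol = 0.02545 mol
mol H = 2 × 0.343 g H₂O ÷ 18.015 g/mol = 0.03808 mol
Divide by the smallest (0.02545 mol): C 1.000, H 1.496
Multiplying each by 2 gives whole numbers: C 2.00, H 2.99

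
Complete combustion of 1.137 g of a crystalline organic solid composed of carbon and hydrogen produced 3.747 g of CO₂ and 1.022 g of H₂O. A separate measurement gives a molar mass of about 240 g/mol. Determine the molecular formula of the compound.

mol C = 3.747 g CO₂ ÷ 44.009 g/mol = 0.085142 mol
mol H = 2 × 1.022 g H₂O ÷ 18.015 g/mol = 0.11346 mol
Divide by the smallest (0.085142 mol): C 1.000, H 1.333
Multiplying each by 3 gives whole numbers: C 3.00, H 4.00
Empirical formula: C3H4
Empirical-formula mass = 40.06 g/mol; 240 ÷ 40.06 ≈ 6, so the molecular formula is C18H24.

C18H24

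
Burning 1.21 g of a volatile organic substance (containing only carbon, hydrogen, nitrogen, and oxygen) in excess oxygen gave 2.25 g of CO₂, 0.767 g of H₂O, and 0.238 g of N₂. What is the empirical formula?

mol C = 2.25 g CO₂ ÷ 44.009 g/mol = 0.05113 mol
mol H = 2 × 0.767 g H₂O ÷ 18.015 g/mol = 0.08515 mol
mol N = 2 × 0.238 g N₂ ÷ 28.014 g/mol = 0.01699 mol
mass O = 1.21 − (0.6141 + 0.08583 + 0.2380) = 0.2721 g → mol O = 0.2721 ÷ 15.999 = 0.01701 mol
Divide by the smallest (0.01699 mol): C 3.009, H 5.011, N 1.000, O 1.001

C3H5NO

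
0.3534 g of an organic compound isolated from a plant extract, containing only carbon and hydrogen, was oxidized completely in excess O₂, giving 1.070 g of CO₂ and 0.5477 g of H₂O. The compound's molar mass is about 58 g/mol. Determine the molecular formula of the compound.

C4H10

mol C = 1.070 g CO₂ ÷ 44.009 g/mol = 0.024313 mol
mol H = 2 × 0.5477 g H₂O ÷ 18.015 g/mol = 0.060805 mol
Divide by the smallest (0.024313 mol): C 1.000, H 2.501
Multiplying each by 2 gives whole numbers: C 2.00, H 5.00
Empirical formula: C2H5
Empirical-formula mass = 29.06 g/mol; 58 ÷ 29.06 ≈ 2, so the molecular formula is C4H10.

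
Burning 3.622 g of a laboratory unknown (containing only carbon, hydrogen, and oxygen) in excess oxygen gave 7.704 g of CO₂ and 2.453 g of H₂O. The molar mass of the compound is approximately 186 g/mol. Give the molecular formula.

C9H14O4

mol C = 7.704 g CO₂ ÷ 44.009 g/mol = 0.17506 mol
mol H = 2 × 2.453 g H₂O ÷ 18.015 g/mol = 0.27233 mol
mass O = 3.622 − (2.1026 + 0.27451) = 1.2449 g → mol O = 1.2449 ÷ 15.999 = 0.077811 mol
Divide by the smallest (0.077811 mol): C 2.250, H 3.500, O 1.000
Multiplying each by 4 gives whole numbers: C 9.00, H 14.00, O 4.00
Empirical formula: C9H14O4
Empirical-formula mass = 186.21 g/mol; 186 ÷ 186.21 ≈ 1, so the molecular formula is C9H14O4.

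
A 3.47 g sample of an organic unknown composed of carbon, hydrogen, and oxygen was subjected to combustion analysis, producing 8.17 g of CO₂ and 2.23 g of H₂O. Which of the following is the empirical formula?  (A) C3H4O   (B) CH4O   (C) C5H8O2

mol C = 8.17 g CO₂ ÷ 44.009 g/mol = 0.1856 mol
mol H = 2 × 2.23 g H₂O ÷ 18.015 g/mol = 0.2476 mol
mass O = 3.47 − (2.230 + 0.2496) = 0.9907 g → mol O = 0.9907 ÷ 15.999 = 0.06192 mol
Divide by the smallest (0.06192 mol): C 2.998, H 3.998, O 1.000

(A) C3H4O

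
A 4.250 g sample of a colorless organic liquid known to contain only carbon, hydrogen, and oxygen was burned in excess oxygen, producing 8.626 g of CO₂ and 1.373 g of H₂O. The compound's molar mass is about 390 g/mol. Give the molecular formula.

C18H14O10

mol C = 8.626 g CO₂ ÷ 44.009 g/mol = 0.19601 mol
mol H = 2 × 1.373 g H₂O ÷ 18.015 g/mol = 0.15243 mol
mass O = 4.250 − (2.3542 + 0.15365) = 1.7421 g → mol O = 1.7421 ÷ 15.999 = 0.10889 mol
Divide by the smallest (0.10889 mol): C 1.800, H 1.400, O 1.000
Multiplying each by 5 gives whole numbers: C 9.00, H 7.00, O 5.00
Empirical formula: C9H7O5
Empirical-formula mass = 195.15 g/mol; 390 ÷ 195.15 ≈ 2, so the molecular formula is C18H14O10.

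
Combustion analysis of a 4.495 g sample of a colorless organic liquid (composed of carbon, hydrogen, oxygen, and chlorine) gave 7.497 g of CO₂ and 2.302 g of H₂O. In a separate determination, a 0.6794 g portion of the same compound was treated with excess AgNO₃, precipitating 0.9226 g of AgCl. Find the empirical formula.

mol C = 7.497 g CO₂ ÷ 44.009 g/mol = 0.17035 mol
mol H = 2 × 2.302 g H₂O ÷ 18.015 g/mol = 0.25556 mol
From the AgCl data: mol Cl per gram of compound = (0.9226 ÷ 143.318) ÷ 0.6794 = 0.0094752 mol/g, so in the 4.495 g combustion sample mol Cl = 0.042591 mol
mass O = 4.495 − (2.0461 + 0.25761 + 1.5098) = 0.68145 g → mol O = 0.68145 ÷ 15.999 = 0.042593 mol
Divide by the smallest (0.042591 mol): C 4.000, H 6.000, Cl 1.000, O 1.000

C4H6ClO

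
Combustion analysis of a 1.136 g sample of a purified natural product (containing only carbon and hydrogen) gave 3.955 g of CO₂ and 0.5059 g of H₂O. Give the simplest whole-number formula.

mol C = 3.955 g CO₂ ÷ 44.009 g/mol = 0.089868 mol
mol H = 2 × 0.5059 g H₂O ÷ 18.015 g/mol = 0.056164 mol
Divide by the smallest (0.056164 mol): C 1.600, H 1.000
Multiplying each by 5 gives whole numbers: C 8.00, H 5.00

C8H5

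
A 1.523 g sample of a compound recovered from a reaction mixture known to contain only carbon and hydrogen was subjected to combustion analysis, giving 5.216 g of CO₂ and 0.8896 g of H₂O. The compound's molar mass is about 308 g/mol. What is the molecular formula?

C24H20

mol C = 5.216 g CO₂ ÷ 44.009 g/mol = 0.11852 mol
mol H = 2 × 0.8896 g H₂O ÷ 18.015 g/mol = 0.098762 mol
Divide by the smallest (0.098762 mol): C 1.200, H 1.000
Multiplying each by 5 gives whole numbers: C 6.00, H 5.00
Empirical formula: C6H5
Empirical-formula mass = 77.11 g/mol; 308 ÷ 77.11 ≈ 4, so the molecular formula is C24H20.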